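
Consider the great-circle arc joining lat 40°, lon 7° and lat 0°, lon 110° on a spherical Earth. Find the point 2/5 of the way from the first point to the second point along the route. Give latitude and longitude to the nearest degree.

≈ lat 34°, lon 57°

From cos δ = sin φ₁ sin φ₂ + cos φ₁ cos φ₂ cos Δλ, the central angle is δ ≈ 1.744 rad (99.9°).
Interpolate at f = 2/5 with slerp weights a = sin((1−f)δ)/sin δ ≈ 0.879, b = sin(fδ)/sin δ ≈ 0.652.
p = a·p₁ + b·p₂ ≈ (0.445, 0.695, 0.565); φ = arcsin(p_z) ≈ 34.39°, λ = atan2(p_y, p_x) ≈ 57.36°.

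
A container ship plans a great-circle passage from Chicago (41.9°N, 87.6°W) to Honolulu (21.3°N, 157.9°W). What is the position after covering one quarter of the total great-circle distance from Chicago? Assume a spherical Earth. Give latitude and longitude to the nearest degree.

≈ 41°N, 108°W

Convert each endpoint to a unit vector on the sphere (x = cos φ cos λ, y = cos φ sin λ, z = sin φ).
The central angle between the endpoints is δ = arccos(p₁·p₂) ≈ 1.074 rad (61.6°).
Interpolate at f = 1/4 with slerp weights a = sin((1−f)δ)/sin δ ≈ 0.820, b = sin(fδ)/sin δ ≈ 0.302.
p = a·p₁ + b·p₂ ≈ (-0.235, -0.716, 0.658); φ = arcsin(p_z) ≈ 41.11°, λ = atan2(p_y, p_x) ≈ -108.17°.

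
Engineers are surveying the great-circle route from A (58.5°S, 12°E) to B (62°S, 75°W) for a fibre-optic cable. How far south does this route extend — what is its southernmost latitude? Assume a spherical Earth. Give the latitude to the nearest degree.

The great circle lies in the plane with unit normal n̂ = (p₁ × p₂)/|p₁ × p₂|.
Here n̂_z ≈ -0.381; the vertex latitude is φ_max = arccos|n̂_z| ≈ 67.6°.
Check via Clairaut: cos φ_max = |cos φ₁| · sin C = cos(58.5°)·sin(133.2°) ≈ 0.381, again giving ≈ 67.6°.

≈ 68°S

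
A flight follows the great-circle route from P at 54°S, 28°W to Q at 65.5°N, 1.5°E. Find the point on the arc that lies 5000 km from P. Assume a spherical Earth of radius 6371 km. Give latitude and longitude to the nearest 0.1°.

≈ 9.7°S, 18.1°W

Write both endpoints as unit vectors p₁, p₂ with components (cos φ cos λ, cos φ sin λ, sin φ).
The central angle between the endpoints is δ = arccos(p₁·p₂) ≈ 2.122 rad (121.6°). The total great-circle distance is δ·R ≈ 2.122 × 6371 ≈ 13522 km, so the target fraction is f = 5000/13522 ≈ 0.370.
Interpolate at f ≈ 0.370 with slerp weights a = sin((1−f)δ)/sin δ ≈ 1.142, b = sin(fδ)/sin δ ≈ 0.830.
p = a·p₁ + b·p₂ ≈ (0.937, -0.306, -0.169); φ = arcsin(p_z) ≈ -9.74°, λ = atan2(p_y, p_x) ≈ -18.10°.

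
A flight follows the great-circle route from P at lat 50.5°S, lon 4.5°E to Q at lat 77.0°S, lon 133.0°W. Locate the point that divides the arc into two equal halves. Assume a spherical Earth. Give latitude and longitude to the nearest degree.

≈ lat 74°S, lon 13°W

Write both endpoints as unit vectors p₁, p₂ with components (cos φ cos λ, cos φ sin λ, sin φ).
The central angle between the endpoints is δ = arccos(p₁·p₂) ≈ 0.868 rad (49.7°).
Interpolate at f = 1/2 with slerp weights a = sin((1−f)δ)/sin δ ≈ 0.551, b = sin(fδ)/sin δ ≈ 0.551.
p = a·p₁ + b·p₂ ≈ (0.265, -0.063, -0.962); φ = arcsin(p_z) ≈ -74.20°, λ = atan2(p_y, p_x) ≈ -13.41°.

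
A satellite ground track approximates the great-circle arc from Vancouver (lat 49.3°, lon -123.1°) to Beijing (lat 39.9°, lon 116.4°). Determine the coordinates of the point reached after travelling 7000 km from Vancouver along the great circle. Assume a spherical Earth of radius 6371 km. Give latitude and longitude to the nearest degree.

≈ lat 50°, lon 129°

From cos δ = sin φ₁ sin φ₂ + cos φ₁ cos φ₂ cos Δλ, the central angle is δ ≈ 1.336 rad (76.6°). The total great-circle distance is δ·R ≈ 1.336 × 6371 ≈ 8513 km, so the target fraction is f = 7000/8513 ≈ 0.822.
Interpolate at f ≈ 0.822 with slerp weights a = sin((1−f)δ)/sin δ ≈ 0.242, b = sin(fδ)/sin δ ≈ 0.916.
p = a·p₁ + b·p₂ ≈ (-0.399, 0.497, 0.771); φ = arcsin(p_z) ≈ 50.42°, λ = atan2(p_y, p_x) ≈ 128.72°.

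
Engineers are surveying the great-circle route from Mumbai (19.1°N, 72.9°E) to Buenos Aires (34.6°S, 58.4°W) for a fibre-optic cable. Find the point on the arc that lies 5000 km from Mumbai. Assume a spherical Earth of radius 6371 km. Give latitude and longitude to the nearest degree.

Convert each endpoint to a unit vector on the sphere (x = cos φ cos λ, y = cos φ sin λ, z = sin φ).
The central angle between the endpoints is δ = arccos(p₁·p₂) ≈ 2.345 rad (134.4°). The total great-circle distance is δ·R ≈ 2.345 × 6371 ≈ 14940 km, so the target fraction is f = 5000/14940 ≈ 0.335.
Interpolate at f ≈ 0.335 with slerp weights a = sin((1−f)δ)/sin δ ≈ 1.399, b = sin(fδ)/sin δ ≈ 0.988.
p = a·p₁ + b·p₂ ≈ (0.815, 0.570, -0.104); φ = arcsin(p_z) ≈ -5.95°, λ = atan2(p_y, p_x) ≈ 34.98°.

≈ 6°S, 35°E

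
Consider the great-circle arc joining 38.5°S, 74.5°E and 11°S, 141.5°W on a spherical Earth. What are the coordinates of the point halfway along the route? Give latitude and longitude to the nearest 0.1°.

Write both endpoints as unit vectors p₁, p₂ with components (cos φ cos λ, cos φ sin λ, sin φ).
The central angle between the endpoints is δ = arccos(p₁·p₂) ≈ 2.098 rad (120.2°).
Interpolate at f = 1/2 with slerp weights a = sin((1−f)δ)/sin δ ≈ 1.003, b = sin(fδ)/sin δ ≈ 1.003.
p = a·p₁ + b·p₂ ≈ (-0.561, 0.143, -0.816); φ = arcsin(p_z) ≈ -54.64°, λ = atan2(p_y, p_x) ≈ 165.65°.

≈ 54.6°S, 165.6°E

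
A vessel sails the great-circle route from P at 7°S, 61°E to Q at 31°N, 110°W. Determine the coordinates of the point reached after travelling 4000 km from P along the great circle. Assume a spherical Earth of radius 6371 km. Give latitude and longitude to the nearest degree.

The haversine formula gives a central angle δ ≈ 2.698 rad (154.6°) between the endpoints. The total great-circle distance is δ·R ≈ 2.698 × 6371 ≈ 17187 km, so the target fraction is f = 4000/17187 ≈ 0.233.
Interpolate at f ≈ 0.233 with slerp weights a = sin((1−f)δ)/sin δ ≈ 2.044, b = sin(fδ)/sin δ ≈ 1.368.
p = a·p₁ + b·p₂ ≈ (0.583, 0.673, 0.455); φ = arcsin(p_z) ≈ 27.08°, λ = atan2(p_y, p_x) ≈ 49.11°.

≈ 27°N, 49°E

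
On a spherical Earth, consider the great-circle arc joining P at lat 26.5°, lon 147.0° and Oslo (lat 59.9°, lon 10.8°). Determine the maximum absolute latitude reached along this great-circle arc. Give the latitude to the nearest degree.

The great circle lies in the plane with unit normal n̂ = (p₁ × p₂)/|p₁ × p₂|.
Here n̂_z ≈ -0.311; the vertex latitude is φ_max = arccos|n̂_z| ≈ 71.9°.

≈ 72°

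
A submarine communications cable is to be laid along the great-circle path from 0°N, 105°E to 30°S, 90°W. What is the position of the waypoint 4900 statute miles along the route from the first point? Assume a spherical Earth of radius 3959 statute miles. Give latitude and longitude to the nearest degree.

≈ 60°S, 155°E

Convert each endpoint to a unit vector on the sphere (x = cos φ cos λ, y = cos φ sin λ, z = sin φ).
The central angle between the endpoints is δ = arccos(p₁·p₂) ≈ 2.562 rad (146.8°). The total great-circle distance is δ·R ≈ 2.562 × 3959 ≈ 10142 mi, so the target fraction is f = 4900/10142 ≈ 0.483.
Interpolate at f ≈ 0.483 with slerp weights a = sin((1−f)δ)/sin δ ≈ 1.770, b = sin(fδ)/sin δ ≈ 1.725.
p = a·p₁ + b·p₂ ≈ (-0.458, 0.216, -0.862); φ = arcsin(p_z) ≈ -59.58°, λ = atan2(p_y, p_x) ≈ 154.77°.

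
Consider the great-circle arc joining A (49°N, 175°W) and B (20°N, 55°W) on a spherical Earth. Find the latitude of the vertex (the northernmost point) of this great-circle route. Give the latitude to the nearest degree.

≈ 58°N

The great circle lies in the plane with unit normal n̂ = (p₁ × p₂)/|p₁ × p₂|.
Here n̂_z ≈ +0.535; the vertex latitude is φ_max = arccos|n̂_z| ≈ 57.7°.
Check via Clairaut: cos φ_max = |cos φ₁| · sin C = cos(49.0°)·sin(54.6°) ≈ 0.535, again giving ≈ 57.7°.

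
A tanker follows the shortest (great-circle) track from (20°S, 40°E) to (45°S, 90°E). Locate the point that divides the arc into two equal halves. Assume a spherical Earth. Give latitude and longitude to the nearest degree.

≈ (35°S, 61°E)

Convert each endpoint to a unit vector on the sphere (x = cos φ cos λ, y = cos φ sin λ, z = sin φ).
The central angle between the endpoints is δ = arccos(p₁·p₂) ≈ 0.838 rad (48.0°).
Interpolate at f = 1/2 with slerp weights a = sin((1−f)δ)/sin δ ≈ 0.547, b = sin(fδ)/sin δ ≈ 0.547.
p = a·p₁ + b·p₂ ≈ (0.394, 0.718, -0.574); φ = arcsin(p_z) ≈ -35.05°, λ = atan2(p_y, p_x) ≈ 61.23°.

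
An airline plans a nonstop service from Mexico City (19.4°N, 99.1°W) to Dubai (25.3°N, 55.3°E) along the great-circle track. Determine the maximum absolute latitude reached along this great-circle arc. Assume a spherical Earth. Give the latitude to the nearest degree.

The great circle lies in the plane with unit normal n̂ = (p₁ × p₂)/|p₁ × p₂|.
Here n̂_z ≈ +0.473; the vertex latitude is φ_max = arccos|n̂_z| ≈ 61.8°.
Check via Clairaut: cos φ_max = |cos φ₁| · sin C = cos(19.4°)·sin(30.1°) ≈ 0.473, again giving ≈ 61.8°.

≈ 62°N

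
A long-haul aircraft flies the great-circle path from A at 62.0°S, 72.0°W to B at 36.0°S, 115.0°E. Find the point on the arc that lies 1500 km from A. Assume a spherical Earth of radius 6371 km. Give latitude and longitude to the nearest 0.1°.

Convert each endpoint to a unit vector on the sphere (x = cos φ cos λ, y = cos φ sin λ, z = sin φ).
The central angle between the endpoints is δ = arccos(p₁·p₂) ≈ 1.428 rad (81.8°). The total great-circle distance is δ·R ≈ 1.428 × 6371 ≈ 9100 km, so the target fraction is f = 1500/9100 ≈ 0.165.
Interpolate at f ≈ 0.165 with slerp weights a = sin((1−f)δ)/sin δ ≈ 0.939, b = sin(fδ)/sin δ ≈ 0.236.
p = a·p₁ + b·p₂ ≈ (0.056, -0.246, -0.968); φ = arcsin(p_z) ≈ -75.37°, λ = atan2(p_y, p_x) ≈ -77.28°.

≈ 75.4°S, 77.3°W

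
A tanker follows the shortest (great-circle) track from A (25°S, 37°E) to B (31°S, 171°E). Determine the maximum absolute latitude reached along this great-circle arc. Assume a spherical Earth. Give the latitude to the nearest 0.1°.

The great circle lies in the plane with unit normal n̂ = (p₁ × p₂)/|p₁ × p₂|.
Here n̂_z ≈ +0.590; the vertex latitude is φ_max = arccos|n̂_z| ≈ 53.8°.
Check via Clairaut: cos φ_max = |cos φ₁| · sin C = cos(25.0°)·sin(139.4°) ≈ 0.590, again giving ≈ 53.8°.

≈ 53.8°S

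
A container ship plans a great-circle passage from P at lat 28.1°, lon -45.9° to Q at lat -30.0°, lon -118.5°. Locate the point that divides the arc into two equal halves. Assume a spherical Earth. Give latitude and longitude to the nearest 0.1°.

≈ lat -1.2°, lon -81.8°

From cos δ = sin φ₁ sin φ₂ + cos φ₁ cos φ₂ cos Δλ, the central angle is δ ≈ 1.578 rad (90.4°).
Interpolate at f = 1/2 with slerp weights a = sin((1−f)δ)/sin δ ≈ 0.710, b = sin(fδ)/sin δ ≈ 0.710.
p = a·p₁ + b·p₂ ≈ (0.142, -0.990, -0.021); φ = arcsin(p_z) ≈ -1.18°, λ = atan2(p_y, p_x) ≈ -81.81°.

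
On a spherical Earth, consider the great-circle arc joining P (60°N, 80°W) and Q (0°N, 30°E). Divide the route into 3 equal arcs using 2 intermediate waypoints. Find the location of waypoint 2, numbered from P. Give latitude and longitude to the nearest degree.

The haversine formula gives a central angle δ ≈ 1.743 rad (99.8°) between the endpoints.
Interpolate at f = 2/3 with slerp weights a = sin((1−f)δ)/sin δ ≈ 0.557, b = sin(fδ)/sin δ ≈ 0.931.
p = a·p₁ + b·p₂ ≈ (0.855, 0.191, 0.482); φ = arcsin(p_z) ≈ 28.84°, λ = atan2(p_y, p_x) ≈ 12.62°.

≈ (29°N, 13°E)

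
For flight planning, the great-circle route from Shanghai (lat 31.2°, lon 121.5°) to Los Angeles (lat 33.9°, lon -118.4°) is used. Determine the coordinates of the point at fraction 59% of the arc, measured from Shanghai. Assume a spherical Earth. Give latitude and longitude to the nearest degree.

≈ lat 52°, lon -166°

Convert each endpoint to a unit vector on the sphere (x = cos φ cos λ, y = cos φ sin λ, z = sin φ).
The central angle between the endpoints is δ = arccos(p₁·p₂) ≈ 1.638 rad (93.8°).
Interpolate at f = 0.59 with slerp weights a = sin((1−f)δ)/sin δ ≈ 0.624, b = sin(fδ)/sin δ ≈ 0.825.
p = a·p₁ + b·p₂ ≈ (-0.604, -0.147, 0.783); φ = arcsin(p_z) ≈ 51.54°, λ = atan2(p_y, p_x) ≈ -166.30°.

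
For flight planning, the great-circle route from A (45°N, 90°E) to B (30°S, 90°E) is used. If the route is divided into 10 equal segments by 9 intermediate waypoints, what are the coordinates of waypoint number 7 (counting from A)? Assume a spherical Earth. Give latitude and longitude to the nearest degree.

≈ (7°S, 90°E)

The haversine formula gives a central angle δ ≈ 1.309 rad (75.0°) between the endpoints.
Interpolate at f = 7/10 with slerp weights a = sin((1−f)δ)/sin δ ≈ 0.396, b = sin(fδ)/sin δ ≈ 0.821.
p = a·p₁ + b·p₂ ≈ (0.000, 0.991, -0.131); φ = arcsin(p_z) ≈ -7.50°, λ = atan2(p_y, p_x) ≈ 90.00°.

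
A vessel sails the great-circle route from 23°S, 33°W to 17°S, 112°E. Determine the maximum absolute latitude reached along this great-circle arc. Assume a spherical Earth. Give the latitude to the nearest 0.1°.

The great circle lies in the plane with unit normal n̂ = (p₁ × p₂)/|p₁ × p₂|.
Here n̂_z ≈ +0.635; the vertex latitude is φ_max = arccos|n̂_z| ≈ 50.6°.
Check via Clairaut: cos φ_max = |cos φ₁| · sin C = cos(23.0°)·sin(136.4°) ≈ 0.635, again giving ≈ 50.6°.

≈ 50.6°S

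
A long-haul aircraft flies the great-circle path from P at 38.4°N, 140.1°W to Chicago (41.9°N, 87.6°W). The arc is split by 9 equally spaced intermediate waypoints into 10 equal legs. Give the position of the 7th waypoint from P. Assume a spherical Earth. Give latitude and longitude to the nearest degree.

≈ 43°N, 104°W

The haversine formula gives a central angle δ ≈ 0.692 rad (39.7°) between the endpoints.
Interpolate at f = 7/10 with slerp weights a = sin((1−f)δ)/sin δ ≈ 0.323, b = sin(fδ)/sin δ ≈ 0.730.
p = a·p₁ + b·p₂ ≈ (-0.171, -0.705, 0.688); φ = arcsin(p_z) ≈ 43.48°, λ = atan2(p_y, p_x) ≈ -103.67°.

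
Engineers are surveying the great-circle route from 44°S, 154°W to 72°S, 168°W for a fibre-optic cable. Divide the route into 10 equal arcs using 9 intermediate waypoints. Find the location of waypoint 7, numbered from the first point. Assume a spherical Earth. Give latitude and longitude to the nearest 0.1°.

≈ 63.8°S, 160.9°W

Convert each endpoint to a unit vector on the sphere (x = cos φ cos λ, y = cos φ sin λ, z = sin φ).
The central angle between the endpoints is δ = arccos(p₁·p₂) ≈ 0.503 rad (28.8°).
Interpolate at f = 7/10 with slerp weights a = sin((1−f)δ)/sin δ ≈ 0.312, b = sin(fδ)/sin δ ≈ 0.715.
p = a·p₁ + b·p₂ ≈ (-0.418, -0.144, -0.897); φ = arcsin(p_z) ≈ -63.76°, λ = atan2(p_y, p_x) ≈ -160.95°.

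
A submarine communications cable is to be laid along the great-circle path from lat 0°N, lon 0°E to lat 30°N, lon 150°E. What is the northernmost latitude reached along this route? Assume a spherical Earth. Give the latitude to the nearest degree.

The great circle lies in the plane with unit normal n̂ = (p₁ × p₂)/|p₁ × p₂|.
Here n̂_z ≈ +0.655; the vertex latitude is φ_max = arccos|n̂_z| ≈ 49.1°.
Check via Clairaut: cos φ_max = |cos φ₁| · sin C = cos(0.0°)·sin(40.9°) ≈ 0.655, again giving ≈ 49.1°.

≈ 49°N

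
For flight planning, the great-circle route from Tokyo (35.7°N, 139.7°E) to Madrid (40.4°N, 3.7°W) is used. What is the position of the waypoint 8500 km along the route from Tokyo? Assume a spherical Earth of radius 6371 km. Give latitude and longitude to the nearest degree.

Convert each endpoint to a unit vector on the sphere (x = cos φ cos λ, y = cos φ sin λ, z = sin φ).
The central angle between the endpoints is δ = arccos(p₁·p₂) ≈ 1.689 rad (96.8°). The total great-circle distance is δ·R ≈ 1.689 × 6371 ≈ 10763 km, so the target fraction is f = 8500/10763 ≈ 0.790.
Interpolate at f ≈ 0.790 with slerp weights a = sin((1−f)δ)/sin δ ≈ 0.350, b = sin(fδ)/sin δ ≈ 0.979.
p = a·p₁ + b·p₂ ≈ (0.527, 0.136, 0.839); φ = arcsin(p_z) ≈ 57.02°, λ = atan2(p_y, p_x) ≈ 14.45°.

≈ 57°N, 14°E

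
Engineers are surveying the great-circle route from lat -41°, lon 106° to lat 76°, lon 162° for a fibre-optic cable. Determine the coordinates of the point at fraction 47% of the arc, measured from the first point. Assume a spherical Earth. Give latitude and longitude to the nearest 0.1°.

Convert each endpoint to a unit vector on the sphere (x = cos φ cos λ, y = cos φ sin λ, z = sin φ).
The central angle between the endpoints is δ = arccos(p₁·p₂) ≈ 2.135 rad (122.3°).
Interpolate at f = 0.47 with slerp weights a = sin((1−f)δ)/sin δ ≈ 1.071, b = sin(fδ)/sin δ ≈ 0.998.
p = a·p₁ + b·p₂ ≈ (-0.452, 0.851, 0.266); φ = arcsin(p_z) ≈ 15.40°, λ = atan2(p_y, p_x) ≈ 117.98°.

≈ lat 15.4°, lon 118.0°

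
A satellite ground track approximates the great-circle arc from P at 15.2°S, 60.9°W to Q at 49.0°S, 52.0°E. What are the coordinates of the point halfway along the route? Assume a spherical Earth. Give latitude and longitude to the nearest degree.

The haversine formula gives a central angle δ ≈ 1.619 rad (92.8°) between the endpoints.
Interpolate at f = 1/2 with slerp weights a = sin((1−f)δ)/sin δ ≈ 0.725, b = sin(fδ)/sin δ ≈ 0.725.
p = a·p₁ + b·p₂ ≈ (0.633, -0.236, -0.737); φ = arcsin(p_z) ≈ -47.49°, λ = atan2(p_y, p_x) ≈ -20.48°.

≈ 47°S, 20°W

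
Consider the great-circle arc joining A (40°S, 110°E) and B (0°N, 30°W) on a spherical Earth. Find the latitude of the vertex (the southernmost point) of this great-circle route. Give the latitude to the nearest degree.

The great circle lies in the plane with unit normal n̂ = (p₁ × p₂)/|p₁ × p₂|.
Here n̂_z ≈ -0.608; the vertex latitude is φ_max = arccos|n̂_z| ≈ 52.5°.
Check via Clairaut: cos φ_max = |cos φ₁| · sin C = cos(40.0°)·sin(127.5°) ≈ 0.608, again giving ≈ 52.5°.

≈ 53°S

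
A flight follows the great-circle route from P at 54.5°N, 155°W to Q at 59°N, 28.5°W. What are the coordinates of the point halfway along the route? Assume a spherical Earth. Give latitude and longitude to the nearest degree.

Convert each endpoint to a unit vector on the sphere (x = cos φ cos λ, y = cos φ sin λ, z = sin φ).
The central angle between the endpoints is δ = arccos(p₁·p₂) ≈ 1.024 rad (58.7°).
Interpolate at f = 1/2 with slerp weights a = sin((1−f)δ)/sin δ ≈ 0.574, b = sin(fδ)/sin δ ≈ 0.574.
p = a·p₁ + b·p₂ ≈ (-0.042, -0.282, 0.959); φ = arcsin(p_z) ≈ 73.45°, λ = atan2(p_y, p_x) ≈ -98.53°.

≈ 73°N, 99°W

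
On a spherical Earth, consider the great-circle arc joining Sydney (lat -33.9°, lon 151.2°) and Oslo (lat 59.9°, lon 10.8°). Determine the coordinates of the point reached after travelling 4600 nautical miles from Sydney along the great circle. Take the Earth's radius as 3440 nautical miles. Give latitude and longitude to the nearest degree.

Convert each endpoint to a unit vector on the sphere (x = cos φ cos λ, y = cos φ sin λ, z = sin φ).
The central angle between the endpoints is δ = arccos(p₁·p₂) ≈ 2.504 rad (143.4°). The total great-circle distance is δ·R ≈ 2.504 × 3440 ≈ 8612 nmi, so the target fraction is f = 4600/8612 ≈ 0.534.
Interpolate at f ≈ 0.534 with slerp weights a = sin((1−f)δ)/sin δ ≈ 1.543, b = sin(fδ)/sin δ ≈ 1.633.
p = a·p₁ + b·p₂ ≈ (-0.318, 0.771, 0.552); φ = arcsin(p_z) ≈ 33.52°, λ = atan2(p_y, p_x) ≈ 112.42°.

≈ lat 34°, lon 112°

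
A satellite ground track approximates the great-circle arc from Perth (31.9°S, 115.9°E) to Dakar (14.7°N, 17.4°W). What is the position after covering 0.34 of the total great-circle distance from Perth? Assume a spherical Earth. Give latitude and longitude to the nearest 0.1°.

Write both endpoints as unit vectors p₁, p₂ with components (cos φ cos λ, cos φ sin λ, sin φ).
The central angle between the endpoints is δ = arccos(p₁·p₂) ≈ 2.342 rad (134.2°).
Interpolate at f = 0.34 with slerp weights a = sin((1−f)δ)/sin δ ≈ 1.395, b = sin(fδ)/sin δ ≈ 0.997.
p = a·p₁ + b·p₂ ≈ (0.403, 0.777, -0.484); φ = arcsin(p_z) ≈ -28.94°, λ = atan2(p_y, p_x) ≈ 62.56°.

≈ 28.9°S, 62.6°E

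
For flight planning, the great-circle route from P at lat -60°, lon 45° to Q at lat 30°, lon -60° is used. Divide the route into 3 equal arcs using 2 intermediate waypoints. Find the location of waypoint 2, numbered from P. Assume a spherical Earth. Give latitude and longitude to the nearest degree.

≈ lat -5°, lon -38°

Convert each endpoint to a unit vector on the sphere (x = cos φ cos λ, y = cos φ sin λ, z = sin φ).
The central angle between the endpoints is δ = arccos(p₁·p₂) ≈ 2.147 rad (123.0°).
Interpolate at f = 2/3 with slerp weights a = sin((1−f)δ)/sin δ ≈ 0.783, b = sin(fδ)/sin δ ≈ 1.181.
p = a·p₁ + b·p₂ ≈ (0.788, -0.609, -0.087); φ = arcsin(p_z) ≈ -5.00°, λ = atan2(p_y, p_x) ≈ -37.70°.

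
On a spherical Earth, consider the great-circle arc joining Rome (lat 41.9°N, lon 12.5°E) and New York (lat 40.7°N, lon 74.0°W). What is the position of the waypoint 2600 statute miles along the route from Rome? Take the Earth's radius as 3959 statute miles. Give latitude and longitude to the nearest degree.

Write both endpoints as unit vectors p₁, p₂ with components (cos φ cos λ, cos φ sin λ, sin φ).
The central angle between the endpoints is δ = arccos(p₁·p₂) ≈ 1.082 rad (62.0°). The total great-circle distance is δ·R ≈ 1.082 × 3959 ≈ 4282 mi, so the target fraction is f = 2600/4282 ≈ 0.607.
Interpolate at f ≈ 0.607 with slerp weights a = sin((1−f)δ)/sin δ ≈ 0.467, b = sin(fδ)/sin δ ≈ 0.692.
p = a·p₁ + b·p₂ ≈ (0.484, -0.429, 0.763); φ = arcsin(p_z) ≈ 49.72°, λ = atan2(p_y, p_x) ≈ -41.55°.

≈ lat 50°N, lon 42°W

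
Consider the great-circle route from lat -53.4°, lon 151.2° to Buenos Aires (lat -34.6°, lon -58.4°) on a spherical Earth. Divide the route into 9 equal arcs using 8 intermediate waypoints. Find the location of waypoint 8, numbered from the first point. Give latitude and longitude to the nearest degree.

≈ lat -44°, lon -62°

Convert each endpoint to a unit vector on the sphere (x = cos φ cos λ, y = cos φ sin λ, z = sin φ).
The central angle between the endpoints is δ = arccos(p₁·p₂) ≈ 1.542 rad (88.3°).
Interpolate at f = 8/9 with slerp weights a = sin((1−f)δ)/sin δ ≈ 0.171, b = sin(fδ)/sin δ ≈ 0.980.
p = a·p₁ + b·p₂ ≈ (0.334, -0.638, -0.694); φ = arcsin(p_z) ≈ -43.92°, λ = atan2(p_y, p_x) ≈ -62.40°.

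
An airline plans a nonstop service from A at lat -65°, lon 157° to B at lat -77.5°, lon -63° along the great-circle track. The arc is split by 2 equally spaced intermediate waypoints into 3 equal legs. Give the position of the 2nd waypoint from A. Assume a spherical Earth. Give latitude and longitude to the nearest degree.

The haversine formula gives a central angle δ ≈ 0.618 rad (35.4°) between the endpoints.
Interpolate at f = 2/3 with slerp weights a = sin((1−f)δ)/sin δ ≈ 0.353, b = sin(fδ)/sin δ ≈ 0.691.
p = a·p₁ + b·p₂ ≈ (-0.069, -0.075, -0.995); φ = arcsin(p_z) ≈ -84.13°, λ = atan2(p_y, p_x) ≈ -132.80°.

≈ lat -84°, lon -133°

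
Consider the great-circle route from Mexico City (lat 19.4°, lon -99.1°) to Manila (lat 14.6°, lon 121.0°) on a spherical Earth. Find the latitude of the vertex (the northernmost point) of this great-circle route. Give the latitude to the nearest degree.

≈ 42°

The great circle lies in the plane with unit normal n̂ = (p₁ × p₂)/|p₁ × p₂|.
Here n̂_z ≈ -0.745; the vertex latitude is φ_max = arccos|n̂_z| ≈ 41.8°.
Check via Clairaut: cos φ_max = |cos φ₁| · sin C = cos(19.4°)·sin(52.2°) ≈ 0.745, again giving ≈ 41.8°.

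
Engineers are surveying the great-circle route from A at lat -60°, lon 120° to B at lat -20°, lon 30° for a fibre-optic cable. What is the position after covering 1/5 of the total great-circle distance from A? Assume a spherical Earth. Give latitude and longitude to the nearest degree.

Write both endpoints as unit vectors p₁, p₂ with components (cos φ cos λ, cos φ sin λ, sin φ).
The central angle between the endpoints is δ = arccos(p₁·p₂) ≈ 1.270 rad (72.8°).
Interpolate at f = 1/5 with slerp weights a = sin((1−f)δ)/sin δ ≈ 0.890, b = sin(fδ)/sin δ ≈ 0.263.
p = a·p₁ + b·p₂ ≈ (-0.008, 0.509, -0.861); φ = arcsin(p_z) ≈ -59.40°, λ = atan2(p_y, p_x) ≈ 90.94°.

≈ lat -59°, lon 91°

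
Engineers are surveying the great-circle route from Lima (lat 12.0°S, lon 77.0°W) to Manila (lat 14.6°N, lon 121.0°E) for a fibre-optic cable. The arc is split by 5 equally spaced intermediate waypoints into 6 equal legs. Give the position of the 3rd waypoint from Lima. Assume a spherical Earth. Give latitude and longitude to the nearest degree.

≈ lat 8°N, lon 156°W

The haversine formula gives a central angle δ ≈ 2.833 rad (162.3°) between the endpoints.
Interpolate at f = 3/6 with slerp weights a = sin((1−f)δ)/sin δ ≈ 3.249, b = sin(fδ)/sin δ ≈ 3.249.
p = a·p₁ + b·p₂ ≈ (-0.905, -0.402, 0.143); φ = arcsin(p_z) ≈ 8.25°, λ = atan2(p_y, p_x) ≈ -156.06°.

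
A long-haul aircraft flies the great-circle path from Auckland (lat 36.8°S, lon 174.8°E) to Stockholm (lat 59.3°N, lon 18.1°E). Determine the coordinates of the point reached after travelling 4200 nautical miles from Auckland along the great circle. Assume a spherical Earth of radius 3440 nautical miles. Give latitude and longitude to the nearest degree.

≈ lat 28°N, lon 147°E

The haversine formula gives a central angle δ ≈ 2.669 rad (152.9°) between the endpoints. The total great-circle distance is δ·R ≈ 2.669 × 3440 ≈ 9182 nmi, so the target fraction is f = 4200/9182 ≈ 0.457.
Interpolate at f ≈ 0.457 with slerp weights a = sin((1−f)δ)/sin δ ≈ 2.182, b = sin(fδ)/sin δ ≈ 2.065.
p = a·p₁ + b·p₂ ≈ (-0.738, 0.486, 0.469); φ = arcsin(p_z) ≈ 27.95°, λ = atan2(p_y, p_x) ≈ 146.63°.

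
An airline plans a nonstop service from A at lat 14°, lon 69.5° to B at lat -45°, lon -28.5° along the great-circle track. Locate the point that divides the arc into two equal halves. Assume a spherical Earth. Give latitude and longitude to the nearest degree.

≈ lat -23°, lon 31°

From cos δ = sin φ₁ sin φ₂ + cos φ₁ cos φ₂ cos Δλ, the central angle is δ ≈ 1.841 rad (105.5°).
Interpolate at f = 1/2 with slerp weights a = sin((1−f)δ)/sin δ ≈ 0.826, b = sin(fδ)/sin δ ≈ 0.826.
p = a·p₁ + b·p₂ ≈ (0.794, 0.472, -0.384); φ = arcsin(p_z) ≈ -22.59°, λ = atan2(p_y, p_x) ≈ 30.73°.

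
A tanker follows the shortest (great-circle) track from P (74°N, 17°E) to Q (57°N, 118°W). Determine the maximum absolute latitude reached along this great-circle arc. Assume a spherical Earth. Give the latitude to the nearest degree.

≈ 81°N

The great circle lies in the plane with unit normal n̂ = (p₁ × p₂)/|p₁ × p₂|.
Here n̂_z ≈ -0.149; the vertex latitude is φ_max = arccos|n̂_z| ≈ 81.5°.
Check via Clairaut: cos φ_max = |cos φ₁| · sin C = cos(74.0°)·sin(32.6°) ≈ 0.149, again giving ≈ 81.5°.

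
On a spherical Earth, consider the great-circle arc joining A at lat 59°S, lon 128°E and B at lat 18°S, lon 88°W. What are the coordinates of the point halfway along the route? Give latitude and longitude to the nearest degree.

Convert each endpoint to a unit vector on the sphere (x = cos φ cos λ, y = cos φ sin λ, z = sin φ).
The central angle between the endpoints is δ = arccos(p₁·p₂) ≈ 1.703 rad (97.6°).
Interpolate at f = 1/2 with slerp weights a = sin((1−f)δ)/sin δ ≈ 0.759, b = sin(fδ)/sin δ ≈ 0.759.
p = a·p₁ + b·p₂ ≈ (-0.215, -0.413, -0.885); φ = arcsin(p_z) ≈ -62.23°, λ = atan2(p_y, p_x) ≈ -117.53°.

≈ lat 62°S, lon 118°W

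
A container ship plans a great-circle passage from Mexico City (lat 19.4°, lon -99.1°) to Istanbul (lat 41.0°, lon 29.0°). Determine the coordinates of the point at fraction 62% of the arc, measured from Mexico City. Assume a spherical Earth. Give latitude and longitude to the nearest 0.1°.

From cos δ = sin φ₁ sin φ₂ + cos φ₁ cos φ₂ cos Δλ, the central angle is δ ≈ 1.794 rad (102.8°).
Interpolate at f = 0.62 with slerp weights a = sin((1−f)δ)/sin δ ≈ 0.646, b = sin(fδ)/sin δ ≈ 0.920.
p = a·p₁ + b·p₂ ≈ (0.511, -0.265, 0.818); φ = arcsin(p_z) ≈ 54.87°, λ = atan2(p_y, p_x) ≈ -27.46°.

≈ lat 54.9°, lon -27.5°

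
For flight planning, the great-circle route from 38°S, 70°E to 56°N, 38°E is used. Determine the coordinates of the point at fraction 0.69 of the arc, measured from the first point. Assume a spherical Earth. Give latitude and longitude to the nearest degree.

Convert each endpoint to a unit vector on the sphere (x = cos φ cos λ, y = cos φ sin λ, z = sin φ).
The central angle between the endpoints is δ = arccos(p₁·p₂) ≈ 1.708 rad (97.9°).
Interpolate at f = 0.69 with slerp weights a = sin((1−f)δ)/sin δ ≈ 0.510, b = sin(fδ)/sin δ ≈ 0.933.
p = a·p₁ + b·p₂ ≈ (0.548, 0.699, 0.459); φ = arcsin(p_z) ≈ 27.35°, λ = atan2(p_y, p_x) ≈ 51.87°.

≈ 27°N, 52°E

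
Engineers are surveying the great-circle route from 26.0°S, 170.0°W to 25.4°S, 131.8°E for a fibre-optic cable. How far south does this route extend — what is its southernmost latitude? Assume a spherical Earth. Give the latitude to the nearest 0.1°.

≈ 28.9°S

The great circle lies in the plane with unit normal n̂ = (p₁ × p₂)/|p₁ × p₂|.
Here n̂_z ≈ -0.876; the vertex latitude is φ_max = arccos|n̂_z| ≈ 28.9°.
Check via Clairaut: cos φ_max = |cos φ₁| · sin C = cos(26.0°)·sin(103.0°) ≈ 0.876, again giving ≈ 28.9°.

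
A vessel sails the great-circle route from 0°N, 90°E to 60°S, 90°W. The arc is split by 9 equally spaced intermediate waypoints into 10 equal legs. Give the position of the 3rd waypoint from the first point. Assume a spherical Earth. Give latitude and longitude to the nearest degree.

Write both endpoints as unit vectors p₁, p₂ with components (cos φ cos λ, cos φ sin λ, sin φ).
The central angle between the endpoints is δ = arccos(p₁·p₂) ≈ 2.094 rad (120.0°).
Interpolate at f = 3/10 with slerp weights a = sin((1−f)δ)/sin δ ≈ 1.148, b = sin(fδ)/sin δ ≈ 0.679.
p = a·p₁ + b·p₂ ≈ (0.000, 0.809, -0.588); φ = arcsin(p_z) ≈ -36.00°, λ = atan2(p_y, p_x) ≈ 90.00°.

≈ 36°S, 90°E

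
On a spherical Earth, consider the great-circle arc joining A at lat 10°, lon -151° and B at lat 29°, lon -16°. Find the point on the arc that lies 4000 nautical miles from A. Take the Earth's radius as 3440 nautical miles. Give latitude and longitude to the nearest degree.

≈ lat 44°, lon -84°

Write both endpoints as unit vectors p₁, p₂ with components (cos φ cos λ, cos φ sin λ, sin φ).
The central angle between the endpoints is δ = arccos(p₁·p₂) ≈ 2.123 rad (121.7°). The total great-circle distance is δ·R ≈ 2.123 × 3440 ≈ 7304 nmi, so the target fraction is f = 4000/7304 ≈ 0.548.
Interpolate at f ≈ 0.548 with slerp weights a = sin((1−f)δ)/sin δ ≈ 0.963, b = sin(fδ)/sin δ ≈ 1.078.
p = a·p₁ + b·p₂ ≈ (0.077, -0.720, 0.690); φ = arcsin(p_z) ≈ 43.63°, λ = atan2(p_y, p_x) ≈ -83.86°.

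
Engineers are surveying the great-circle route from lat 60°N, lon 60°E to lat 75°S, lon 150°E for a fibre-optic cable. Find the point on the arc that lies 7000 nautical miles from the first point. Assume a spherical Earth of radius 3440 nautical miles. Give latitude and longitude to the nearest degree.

Convert each endpoint to a unit vector on the sphere (x = cos φ cos λ, y = cos φ sin λ, z = sin φ).
The central angle between the endpoints is δ = arccos(p₁·p₂) ≈ 2.562 rad (146.8°). The total great-circle distance is δ·R ≈ 2.562 × 3440 ≈ 8812 nmi, so the target fraction is f = 7000/8812 ≈ 0.794.
Interpolate at f ≈ 0.794 with slerp weights a = sin((1−f)δ)/sin δ ≈ 0.918, b = sin(fδ)/sin δ ≈ 1.632.
p = a·p₁ + b·p₂ ≈ (-0.136, 0.609, -0.782); φ = arcsin(p_z) ≈ -51.42°, λ = atan2(p_y, p_x) ≈ 102.63°.

≈ lat 51°S, lon 103°E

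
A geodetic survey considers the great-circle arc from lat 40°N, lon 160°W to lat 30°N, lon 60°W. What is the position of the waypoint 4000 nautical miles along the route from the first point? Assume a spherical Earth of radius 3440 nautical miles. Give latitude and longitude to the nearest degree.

Convert each endpoint to a unit vector on the sphere (x = cos φ cos λ, y = cos φ sin λ, z = sin φ).
The central angle between the endpoints is δ = arccos(p₁·p₂) ≈ 1.363 rad (78.1°). The total great-circle distance is δ·R ≈ 1.363 × 3440 ≈ 4689 nmi, so the target fraction is f = 4000/4689 ≈ 0.853.
Interpolate at f ≈ 0.853 with slerp weights a = sin((1−f)δ)/sin δ ≈ 0.203, b = sin(fδ)/sin δ ≈ 0.938.
p = a·p₁ + b·p₂ ≈ (0.260, -0.757, 0.600); φ = arcsin(p_z) ≈ 36.85°, λ = atan2(p_y, p_x) ≈ -71.05°.

≈ lat 37°N, lon 71°W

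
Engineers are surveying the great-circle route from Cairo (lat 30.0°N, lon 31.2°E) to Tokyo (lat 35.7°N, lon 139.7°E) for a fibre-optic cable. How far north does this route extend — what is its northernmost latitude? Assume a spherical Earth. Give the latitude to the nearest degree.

The great circle lies in the plane with unit normal n̂ = (p₁ × p₂)/|p₁ × p₂|.
Here n̂_z ≈ +0.669; the vertex latitude is φ_max = arccos|n̂_z| ≈ 48.0°.

≈ 48°N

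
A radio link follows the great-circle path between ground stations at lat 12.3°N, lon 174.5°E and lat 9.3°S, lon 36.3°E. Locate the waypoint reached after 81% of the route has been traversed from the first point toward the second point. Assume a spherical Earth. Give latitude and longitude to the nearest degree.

Convert each endpoint to a unit vector on the sphere (x = cos φ cos λ, y = cos φ sin λ, z = sin φ).
The central angle between the endpoints is δ = arccos(p₁·p₂) ≈ 2.424 rad (138.9°).
Interpolate at f = 0.81 with slerp weights a = sin((1−f)δ)/sin δ ≈ 0.676, b = sin(fδ)/sin δ ≈ 1.405.
p = a·p₁ + b·p₂ ≈ (0.460, 0.884, -0.083); φ = arcsin(p_z) ≈ -4.77°, λ = atan2(p_y, p_x) ≈ 62.50°.

≈ lat 5°S, lon 63°E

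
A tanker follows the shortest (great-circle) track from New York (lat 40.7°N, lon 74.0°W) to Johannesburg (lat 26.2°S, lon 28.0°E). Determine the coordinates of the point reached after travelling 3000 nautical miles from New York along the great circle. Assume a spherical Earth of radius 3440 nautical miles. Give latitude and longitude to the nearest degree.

Convert each endpoint to a unit vector on the sphere (x = cos φ cos λ, y = cos φ sin λ, z = sin φ).
The central angle between the endpoints is δ = arccos(p₁·p₂) ≈ 2.015 rad (115.4°). The total great-circle distance is δ·R ≈ 2.015 × 3440 ≈ 6930 nmi, so the target fraction is f = 3000/6930 ≈ 0.433.
Interpolate at f ≈ 0.433 with slerp weights a = sin((1−f)δ)/sin δ ≈ 1.007, b = sin(fδ)/sin δ ≈ 0.848.
p = a·p₁ + b·p₂ ≈ (0.882, -0.377, 0.282); φ = arcsin(p_z) ≈ 16.41°, λ = atan2(p_y, p_x) ≈ -23.14°.

≈ lat 16°N, lon 23°W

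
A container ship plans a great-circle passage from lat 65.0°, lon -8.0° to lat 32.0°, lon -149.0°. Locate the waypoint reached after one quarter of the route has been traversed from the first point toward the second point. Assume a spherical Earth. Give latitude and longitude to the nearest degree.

The haversine formula gives a central angle δ ≈ 1.368 rad (78.4°) between the endpoints.
Interpolate at f = 1/4 with slerp weights a = sin((1−f)δ)/sin δ ≈ 0.873, b = sin(fδ)/sin δ ≈ 0.342.
p = a·p₁ + b·p₂ ≈ (0.117, -0.201, 0.973); φ = arcsin(p_z) ≈ 76.57°, λ = atan2(p_y, p_x) ≈ -59.88°.

≈ lat 77°, lon -60°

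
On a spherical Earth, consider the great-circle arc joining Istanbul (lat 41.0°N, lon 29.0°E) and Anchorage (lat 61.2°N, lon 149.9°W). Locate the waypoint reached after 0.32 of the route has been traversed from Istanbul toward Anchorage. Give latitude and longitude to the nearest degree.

≈ lat 66°N, lon 28°E

Write both endpoints as unit vectors p₁, p₂ with components (cos φ cos λ, cos φ sin λ, sin φ).
The central angle between the endpoints is δ = arccos(p₁·p₂) ≈ 1.358 rad (77.8°).
Interpolate at f = 0.32 with slerp weights a = sin((1−f)δ)/sin δ ≈ 0.816, b = sin(fδ)/sin δ ≈ 0.431.
p = a·p₁ + b·p₂ ≈ (0.359, 0.195, 0.913); φ = arcsin(p_z) ≈ 65.89°, λ = atan2(p_y, p_x) ≈ 28.44°.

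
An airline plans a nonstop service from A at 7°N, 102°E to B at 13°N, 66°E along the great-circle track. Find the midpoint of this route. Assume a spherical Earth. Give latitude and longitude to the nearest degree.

Convert each endpoint to a unit vector on the sphere (x = cos φ cos λ, y = cos φ sin λ, z = sin φ).
The central angle between the endpoints is δ = arccos(p₁·p₂) ≈ 0.627 rad (35.9°).
Interpolate at f = 1/2 with slerp weights a = sin((1−f)δ)/sin δ ≈ 0.526, b = sin(fδ)/sin δ ≈ 0.526.
p = a·p₁ + b·p₂ ≈ (0.100, 0.978, 0.182); φ = arcsin(p_z) ≈ 10.50°, λ = atan2(p_y, p_x) ≈ 84.17°.

≈ 11°N, 84°E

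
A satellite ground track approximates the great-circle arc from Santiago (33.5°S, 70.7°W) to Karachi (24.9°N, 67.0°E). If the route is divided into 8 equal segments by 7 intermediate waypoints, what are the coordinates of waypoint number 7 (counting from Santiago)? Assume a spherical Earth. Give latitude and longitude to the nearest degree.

Convert each endpoint to a unit vector on the sphere (x = cos φ cos λ, y = cos φ sin λ, z = sin φ).
The central angle between the endpoints is δ = arccos(p₁·p₂) ≈ 2.485 rad (142.4°).
Interpolate at f = 7/8 with slerp weights a = sin((1−f)δ)/sin δ ≈ 0.500, b = sin(fδ)/sin δ ≈ 1.348.
p = a·p₁ + b·p₂ ≈ (0.616, 0.732, 0.292); φ = arcsin(p_z) ≈ 16.95°, λ = atan2(p_y, p_x) ≈ 49.93°.

≈ (17°N, 50°E)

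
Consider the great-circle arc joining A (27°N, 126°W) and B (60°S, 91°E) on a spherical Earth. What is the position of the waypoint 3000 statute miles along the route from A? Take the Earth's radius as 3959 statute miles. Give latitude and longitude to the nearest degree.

≈ (12°S, 145°W)

From cos δ = sin φ₁ sin φ₂ + cos φ₁ cos φ₂ cos Δλ, the central angle is δ ≈ 2.417 rad (138.5°). The total great-circle distance is δ·R ≈ 2.417 × 3959 ≈ 9570 mi, so the target fraction is f = 3000/9570 ≈ 0.313.
Interpolate at f ≈ 0.313 with slerp weights a = sin((1−f)δ)/sin δ ≈ 1.503, b = sin(fδ)/sin δ ≈ 1.037.
p = a·p₁ + b·p₂ ≈ (-0.796, -0.565, -0.216); φ = arcsin(p_z) ≈ -12.46°, λ = atan2(p_y, p_x) ≈ -144.64°.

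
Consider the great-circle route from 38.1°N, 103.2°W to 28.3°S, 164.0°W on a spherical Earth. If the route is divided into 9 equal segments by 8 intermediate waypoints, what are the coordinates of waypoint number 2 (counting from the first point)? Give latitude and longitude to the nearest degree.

≈ 25°N, 120°W

Write both endpoints as unit vectors p₁, p₂ with components (cos φ cos λ, cos φ sin λ, sin φ).
The central angle between the endpoints is δ = arccos(p₁·p₂) ≈ 1.525 rad (87.4°).
Interpolate at f = 2/9 with slerp weights a = sin((1−f)δ)/sin δ ≈ 0.928, b = sin(fδ)/sin δ ≈ 0.333.
p = a·p₁ + b·p₂ ≈ (-0.448, -0.792, 0.415); φ = arcsin(p_z) ≈ 24.51°, λ = atan2(p_y, p_x) ≈ -119.53°.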